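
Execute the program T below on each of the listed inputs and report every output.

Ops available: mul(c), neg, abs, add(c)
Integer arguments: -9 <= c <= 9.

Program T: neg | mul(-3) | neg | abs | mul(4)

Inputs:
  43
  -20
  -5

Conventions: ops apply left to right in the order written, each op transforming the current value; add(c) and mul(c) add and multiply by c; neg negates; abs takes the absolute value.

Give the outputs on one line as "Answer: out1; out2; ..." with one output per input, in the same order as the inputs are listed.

Execution, op by op:
  43 -> -43 -> 129 -> -129 -> 129 -> 516
  -20 -> 20 -> -60 -> 60 -> 60 -> 240
  -5 -> 5 -> -15 -> 15 -> 15 -> 60

516; 240; 60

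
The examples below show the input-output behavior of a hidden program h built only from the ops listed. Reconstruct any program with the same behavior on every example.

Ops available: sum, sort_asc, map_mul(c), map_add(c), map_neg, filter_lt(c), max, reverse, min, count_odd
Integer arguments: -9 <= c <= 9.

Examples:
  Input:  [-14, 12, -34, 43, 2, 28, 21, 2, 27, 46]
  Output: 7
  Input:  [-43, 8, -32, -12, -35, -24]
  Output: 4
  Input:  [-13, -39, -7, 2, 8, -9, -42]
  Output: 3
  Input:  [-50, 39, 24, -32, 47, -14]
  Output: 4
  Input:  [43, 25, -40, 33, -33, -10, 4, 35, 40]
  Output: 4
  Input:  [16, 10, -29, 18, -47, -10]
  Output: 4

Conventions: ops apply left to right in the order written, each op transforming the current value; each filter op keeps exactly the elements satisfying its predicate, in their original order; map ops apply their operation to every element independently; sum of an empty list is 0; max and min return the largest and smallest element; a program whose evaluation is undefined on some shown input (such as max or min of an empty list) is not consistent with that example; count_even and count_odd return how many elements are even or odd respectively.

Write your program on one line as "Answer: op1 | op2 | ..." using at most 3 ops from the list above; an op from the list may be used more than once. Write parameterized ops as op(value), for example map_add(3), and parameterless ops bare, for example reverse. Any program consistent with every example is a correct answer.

map_add(7) | count_odd

Check, running the answer program on each example:
  [-14, 12, -34, 43, 2, 28, 21, 2, 27, 46] -> [-7, 19, -27, 50, 9, 35, 28, 9, 34, 53] -> 7
  [-43, 8, -32, -12, -35, -24] -> [-36, 15, -25, -5, -28, -17] -> 4
  [-13, -39, -7, 2, 8, -9, -42] -> [-6, -32, 0, 9, 15, -2, -35] -> 3
  [-50, 39, 24, -32, 47, -14] -> [-43, 46, 31, -25, 54, -7] -> 4
  [43, 25, -40, 33, -33, -10, 4, 35, 40] -> [50, 32, -33, 40, -26, -3, 11, 42, 47] -> 4
  [16, 10, -29, 18, -47, -10] -> [23, 17, -22, 25, -40, -3] -> 4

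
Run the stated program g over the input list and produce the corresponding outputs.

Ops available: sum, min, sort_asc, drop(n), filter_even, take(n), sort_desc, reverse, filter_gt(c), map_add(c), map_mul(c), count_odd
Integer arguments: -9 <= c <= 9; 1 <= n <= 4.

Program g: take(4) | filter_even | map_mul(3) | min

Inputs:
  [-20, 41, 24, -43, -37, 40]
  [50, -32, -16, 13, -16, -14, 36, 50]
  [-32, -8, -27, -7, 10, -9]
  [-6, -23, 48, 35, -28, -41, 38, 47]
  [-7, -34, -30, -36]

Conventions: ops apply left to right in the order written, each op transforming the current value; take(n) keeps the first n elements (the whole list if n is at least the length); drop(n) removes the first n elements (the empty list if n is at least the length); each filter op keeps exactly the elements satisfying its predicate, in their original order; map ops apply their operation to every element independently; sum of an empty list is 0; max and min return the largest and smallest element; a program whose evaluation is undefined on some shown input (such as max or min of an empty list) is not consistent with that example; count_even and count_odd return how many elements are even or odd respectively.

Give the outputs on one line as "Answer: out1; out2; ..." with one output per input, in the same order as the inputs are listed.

-60; -96; -96; -18; -108

Execution, op by op:
  [-20, 41, 24, -43, -37, 40] -> [-20, 41, 24, -43] -> [-20, 24] -> [-60, 72] -> -60
  [50, -32, -16, 13, -16, -14, 36, 50] -> [50, -32, -16, 13] -> [50, -32, -16] -> [150, -96, -48] -> -96
  [-32, -8, -27, -7, 10, -9] -> [-32, -8, -27, -7] -> [-32, -8] -> [-96, -24] -> -96
  [-6, -23, 48, 35, -28, -41, 38, 47] -> [-6, -23, 48, 35] -> [-6, 48] -> [-18, 144] -> -18
  [-7, -34, -30, -36] -> [-7, -34, -30, -36] -> [-34, -30, -36] -> [-102, -90, -108] -> -108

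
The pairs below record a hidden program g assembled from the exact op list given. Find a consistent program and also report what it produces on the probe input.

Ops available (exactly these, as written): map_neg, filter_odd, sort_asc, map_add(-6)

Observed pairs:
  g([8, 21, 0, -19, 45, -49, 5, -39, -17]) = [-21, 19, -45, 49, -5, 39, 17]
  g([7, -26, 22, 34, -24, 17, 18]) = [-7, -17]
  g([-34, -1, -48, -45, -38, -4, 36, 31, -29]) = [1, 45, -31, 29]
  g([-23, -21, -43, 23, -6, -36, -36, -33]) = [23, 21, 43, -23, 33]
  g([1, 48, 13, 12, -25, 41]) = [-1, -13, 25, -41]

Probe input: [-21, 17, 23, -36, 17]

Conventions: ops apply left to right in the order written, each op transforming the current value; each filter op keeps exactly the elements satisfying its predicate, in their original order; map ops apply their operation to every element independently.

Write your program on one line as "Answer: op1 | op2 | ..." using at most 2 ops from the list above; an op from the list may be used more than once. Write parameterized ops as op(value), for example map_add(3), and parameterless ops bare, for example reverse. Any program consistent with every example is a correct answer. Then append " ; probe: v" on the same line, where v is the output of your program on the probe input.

filter_odd | map_neg ; probe: [21, -17, -23, -17]

Check, running the answer program on each example:
  [8, 21, 0, -19, 45, -49, 5, -39, -17] -> [21, -19, 45, -49, 5, -39, -17] -> [-21, 19, -45, 49, -5, 39, 17]
  [7, -26, 22, 34, -24, 17, 18] -> [7, 17] -> [-7, -17]
  [-34, -1, -48, -45, -38, -4, 36, 31, -29] -> [-1, -45, 31, -29] -> [1, 45, -31, 29]
  [-23, -21, -43, 23, -6, -36, -36, -33] -> [-23, -21, -43, 23, -33] -> [23, 21, 43, -23, 33]
  [1, 48, 13, 12, -25, 41] -> [1, 13, -25, 41] -> [-1, -13, 25, -41]
  probe: [-21, 17, 23, -36, 17] -> [-21, 17, 23, 17] -> [21, -17, -23, -17]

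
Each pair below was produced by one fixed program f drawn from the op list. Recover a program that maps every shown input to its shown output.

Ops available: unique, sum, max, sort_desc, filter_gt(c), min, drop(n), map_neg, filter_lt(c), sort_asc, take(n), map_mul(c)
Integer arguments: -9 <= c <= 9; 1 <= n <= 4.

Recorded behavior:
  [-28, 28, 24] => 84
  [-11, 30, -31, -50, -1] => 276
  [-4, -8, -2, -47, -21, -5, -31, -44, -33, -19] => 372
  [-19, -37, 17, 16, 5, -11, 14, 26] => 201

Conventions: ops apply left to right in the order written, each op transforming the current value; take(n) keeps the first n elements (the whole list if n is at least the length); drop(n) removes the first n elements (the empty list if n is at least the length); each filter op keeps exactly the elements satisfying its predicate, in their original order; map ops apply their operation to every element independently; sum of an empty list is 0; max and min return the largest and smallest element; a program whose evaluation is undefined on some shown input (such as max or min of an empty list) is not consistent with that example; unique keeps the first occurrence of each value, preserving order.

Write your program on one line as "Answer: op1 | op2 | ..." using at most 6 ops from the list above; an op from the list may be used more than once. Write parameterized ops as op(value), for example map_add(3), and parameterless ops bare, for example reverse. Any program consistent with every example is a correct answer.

filter_lt(2) | sort_asc | map_mul(-3) | take(3) | sum

Check, running the answer program on each example:
  [-28, 28, 24] -> [-28] -> [-28] -> [84] -> [84] -> 84
  [-11, 30, -31, -50, -1] -> [-11, -31, -50, -1] -> [-50, -31, -11, -1] -> [150, 93, 33, 3] -> [150, 93, 33] -> 276
  [-4, -8, -2, -47, -21, -5, -31, -44, -33, -19] -> [-4, -8, -2, -47, -21, -5, -31, -44, -33, -19] -> [-47, -44, -33, -31, -21, -19, -8, -5, -4, -2] -> [141, 132, 99, 93, 63, 57, 24, 15, 12, 6] -> [141, 132, 99] -> 372
  [-19, -37, 17, 16, 5, -11, 14, 26] -> [-19, -37, -11] -> [-37, -19, -11] -> [111, 57, 33] -> [111, 57, 33] -> 201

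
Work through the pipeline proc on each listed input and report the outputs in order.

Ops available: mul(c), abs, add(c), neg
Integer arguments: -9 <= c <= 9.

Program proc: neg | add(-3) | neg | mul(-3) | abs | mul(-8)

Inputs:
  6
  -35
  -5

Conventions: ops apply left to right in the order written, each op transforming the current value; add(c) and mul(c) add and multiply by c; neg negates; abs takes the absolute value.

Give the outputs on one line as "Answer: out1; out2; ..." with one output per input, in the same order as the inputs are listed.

-216; -768; -48

Execution, op by op:
  6 -> -6 -> -9 -> 9 -> -27 -> 27 -> -216
  -35 -> 35 -> 32 -> -32 -> 96 -> 96 -> -768
  -5 -> 5 -> 2 -> -2 -> 6 -> 6 -> -48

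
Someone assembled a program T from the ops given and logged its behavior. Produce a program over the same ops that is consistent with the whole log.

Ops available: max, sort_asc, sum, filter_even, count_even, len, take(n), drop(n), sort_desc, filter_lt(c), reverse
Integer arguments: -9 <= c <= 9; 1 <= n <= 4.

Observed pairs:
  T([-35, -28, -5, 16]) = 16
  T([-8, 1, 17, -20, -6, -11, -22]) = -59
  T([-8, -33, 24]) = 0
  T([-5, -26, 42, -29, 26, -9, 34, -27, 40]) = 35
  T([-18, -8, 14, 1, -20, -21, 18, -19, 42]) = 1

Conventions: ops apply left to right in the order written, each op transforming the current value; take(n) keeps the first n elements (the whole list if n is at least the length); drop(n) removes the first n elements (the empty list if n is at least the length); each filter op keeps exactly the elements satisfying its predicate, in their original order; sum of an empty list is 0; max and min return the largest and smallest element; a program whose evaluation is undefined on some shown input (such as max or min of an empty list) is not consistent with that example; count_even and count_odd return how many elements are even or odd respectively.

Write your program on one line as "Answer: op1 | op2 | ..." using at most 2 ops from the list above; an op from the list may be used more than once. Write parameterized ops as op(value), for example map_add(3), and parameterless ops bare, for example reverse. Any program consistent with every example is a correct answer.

drop(3) | sum

Check, running the answer program on each example:
  [-35, -28, -5, 16] -> [16] -> 16
  [-8, 1, 17, -20, -6, -11, -22] -> [-20, -6, -11, -22] -> -59
  [-8, -33, 24] -> [] -> 0
  [-5, -26, 42, -29, 26, -9, 34, -27, 40] -> [-29, 26, -9, 34, -27, 40] -> 35
  [-18, -8, 14, 1, -20, -21, 18, -19, 42] -> [1, -20, -21, 18, -19, 42] -> 1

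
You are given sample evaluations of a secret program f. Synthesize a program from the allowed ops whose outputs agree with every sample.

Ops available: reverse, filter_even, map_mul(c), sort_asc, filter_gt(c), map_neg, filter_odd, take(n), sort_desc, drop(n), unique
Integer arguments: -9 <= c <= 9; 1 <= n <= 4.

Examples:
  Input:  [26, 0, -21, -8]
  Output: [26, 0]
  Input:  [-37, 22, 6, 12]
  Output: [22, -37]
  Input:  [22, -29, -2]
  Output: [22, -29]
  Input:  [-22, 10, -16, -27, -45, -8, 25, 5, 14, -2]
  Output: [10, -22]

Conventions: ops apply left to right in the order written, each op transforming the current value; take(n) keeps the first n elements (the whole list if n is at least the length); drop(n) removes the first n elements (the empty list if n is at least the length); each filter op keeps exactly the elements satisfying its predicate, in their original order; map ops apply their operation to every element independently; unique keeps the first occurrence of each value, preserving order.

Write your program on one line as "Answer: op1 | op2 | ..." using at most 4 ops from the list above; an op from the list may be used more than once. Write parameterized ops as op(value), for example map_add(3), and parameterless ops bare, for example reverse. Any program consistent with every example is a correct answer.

take(3) | take(2) | sort_desc

Check, running the answer program on each example:
  [26, 0, -21, -8] -> [26, 0, -21] -> [26, 0] -> [26, 0]
  [-37, 22, 6, 12] -> [-37, 22, 6] -> [-37, 22] -> [22, -37]
  [22, -29, -2] -> [22, -29, -2] -> [22, -29] -> [22, -29]
  [-22, 10, -16, -27, -45, -8, 25, 5, 14, -2] -> [-22, 10, -16] -> [-22, 10] -> [10, -22]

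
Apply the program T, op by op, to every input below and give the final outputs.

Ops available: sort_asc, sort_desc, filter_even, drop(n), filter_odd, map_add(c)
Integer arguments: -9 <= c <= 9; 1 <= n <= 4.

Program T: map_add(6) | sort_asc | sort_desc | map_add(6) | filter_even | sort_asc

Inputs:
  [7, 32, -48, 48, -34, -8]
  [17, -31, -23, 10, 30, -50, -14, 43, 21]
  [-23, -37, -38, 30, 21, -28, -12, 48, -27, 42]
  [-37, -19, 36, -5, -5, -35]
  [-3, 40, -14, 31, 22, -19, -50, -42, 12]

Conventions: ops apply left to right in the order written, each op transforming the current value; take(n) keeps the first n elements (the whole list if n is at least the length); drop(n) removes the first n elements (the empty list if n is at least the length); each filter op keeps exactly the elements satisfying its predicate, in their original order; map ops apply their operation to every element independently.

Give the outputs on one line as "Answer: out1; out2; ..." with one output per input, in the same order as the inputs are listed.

Execution, op by op:
  [7, 32, -48, 48, -34, -8] -> [13, 38, -42, 54, -28, -2] -> [-42, -28, -2, 13, 38, 54] -> [54, 38, 13, -2, -28, -42] -> [60, 44, 19, 4, -22, -36] -> [60, 44, 4, -22, -36] -> [-36, -22, 4, 44, 60]
  [17, -31, -23, 10, 30, -50, -14, 43, 21] -> [23, -25, -17, 16, 36, -44, -8, 49, 27] -> [-44, -25, -17, -8, 16, 23, 27, 36, 49] -> [49, 36, 27, 23, 16, -8, -17, -25, -44] -> [55, 42, 33, 29, 22, -2, -11, -19, -38] -> [42, 22, -2, -38] -> [-38, -2, 22, 42]
  [-23, -37, -38, 30, 21, -28, -12, 48, -27, 42] -> [-17, -31, -32, 36, 27, -22, -6, 54, -21, 48] -> [-32, -31, -22, -21, -17, -6, 27, 36, 48, 54] -> [54, 48, 36, 27, -6, -17, -21, -22, -31, -32] -> [60, 54, 42, 33, 0, -11, -15, -16, -25, -26] -> [60, 54, 42, 0, -16, -26] -> [-26, -16, 0, 42, 54, 60]
  [-37, -19, 36, -5, -5, -35] -> [-31, -13, 42, 1, 1, -29] -> [-31, -29, -13, 1, 1, 42] -> [42, 1, 1, -13, -29, -31] -> [48, 7, 7, -7, -23, -25] -> [48] -> [48]
  [-3, 40, -14, 31, 22, -19, -50, -42, 12] -> [3, 46, -8, 37, 28, -13, -44, -36, 18] -> [-44, -36, -13, -8, 3, 18, 28, 37, 46] -> [46, 37, 28, 18, 3, -8, -13, -36, -44] -> [52, 43, 34, 24, 9, -2, -7, -30, -38] -> [52, 34, 24, -2, -30, -38] -> [-38, -30, -2, 24, 34, 52]

[-36, -22, 4, 44, 60]; [-38, -2, 22, 42]; [-26, -16, 0, 42, 54, 60]; [48]; [-38, -30, -2, 24, 34, 52]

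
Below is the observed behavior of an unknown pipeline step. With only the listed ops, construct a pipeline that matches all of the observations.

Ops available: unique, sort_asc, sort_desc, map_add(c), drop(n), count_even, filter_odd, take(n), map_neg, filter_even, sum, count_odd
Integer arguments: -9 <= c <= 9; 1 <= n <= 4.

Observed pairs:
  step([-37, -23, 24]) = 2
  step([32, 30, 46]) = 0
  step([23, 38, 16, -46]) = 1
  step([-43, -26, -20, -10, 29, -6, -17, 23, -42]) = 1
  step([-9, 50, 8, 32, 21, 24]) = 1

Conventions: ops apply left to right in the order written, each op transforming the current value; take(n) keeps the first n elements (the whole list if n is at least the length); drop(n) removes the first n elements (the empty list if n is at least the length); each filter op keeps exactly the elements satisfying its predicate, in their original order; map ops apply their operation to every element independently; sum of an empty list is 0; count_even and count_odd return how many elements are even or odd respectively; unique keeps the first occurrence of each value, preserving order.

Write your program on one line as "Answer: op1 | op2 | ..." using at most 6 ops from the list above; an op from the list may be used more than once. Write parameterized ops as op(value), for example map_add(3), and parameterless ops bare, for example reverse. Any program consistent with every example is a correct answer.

map_add(-9) | map_add(-4) | map_add(-8) | take(3) | count_even

Check, running the answer program on each example:
  [-37, -23, 24] -> [-46, -32, 15] -> [-50, -36, 11] -> [-58, -44, 3] -> [-58, -44, 3] -> 2
  [32, 30, 46] -> [23, 21, 37] -> [19, 17, 33] -> [11, 9, 25] -> [11, 9, 25] -> 0
  [23, 38, 16, -46] -> [14, 29, 7, -55] -> [10, 25, 3, -59] -> [2, 17, -5, -67] -> [2, 17, -5] -> 1
  [-43, -26, -20, -10, 29, -6, -17, 23, -42] -> [-52, -35, -29, -19, 20, -15, -26, 14, -51] -> [-56, -39, -33, -23, 16, -19, -30, 10, -55] -> [-64, -47, -41, -31, 8, -27, -38, 2, -63] -> [-64, -47, -41] -> 1
  [-9, 50, 8, 32, 21, 24] -> [-18, 41, -1, 23, 12, 15] -> [-22, 37, -5, 19, 8, 11] -> [-30, 29, -13, 11, 0, 3] -> [-30, 29, -13] -> 1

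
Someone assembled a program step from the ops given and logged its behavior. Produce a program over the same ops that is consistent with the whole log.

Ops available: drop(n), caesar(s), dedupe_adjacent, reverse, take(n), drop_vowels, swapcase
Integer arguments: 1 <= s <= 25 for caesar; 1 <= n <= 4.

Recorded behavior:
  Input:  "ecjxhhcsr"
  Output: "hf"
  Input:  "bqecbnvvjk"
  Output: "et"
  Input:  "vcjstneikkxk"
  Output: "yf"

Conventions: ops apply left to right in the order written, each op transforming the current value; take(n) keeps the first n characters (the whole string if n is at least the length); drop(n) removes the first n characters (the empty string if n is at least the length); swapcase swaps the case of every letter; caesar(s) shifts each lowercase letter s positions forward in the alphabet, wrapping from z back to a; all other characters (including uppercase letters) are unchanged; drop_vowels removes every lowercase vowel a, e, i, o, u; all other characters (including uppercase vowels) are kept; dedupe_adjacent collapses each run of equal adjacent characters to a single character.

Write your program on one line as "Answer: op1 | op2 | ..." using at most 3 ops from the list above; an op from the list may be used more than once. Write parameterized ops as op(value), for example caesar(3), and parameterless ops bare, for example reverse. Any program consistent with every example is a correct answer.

dedupe_adjacent | take(2) | caesar(3)

Check, running the answer program on each example:
  "ecjxhhcsr" -> "ecjxhcsr" -> "ec" -> "hf"
  "bqecbnvvjk" -> "bqecbnvjk" -> "bq" -> "et"
  "vcjstneikkxk" -> "vcjstneikxk" -> "vc" -> "yf"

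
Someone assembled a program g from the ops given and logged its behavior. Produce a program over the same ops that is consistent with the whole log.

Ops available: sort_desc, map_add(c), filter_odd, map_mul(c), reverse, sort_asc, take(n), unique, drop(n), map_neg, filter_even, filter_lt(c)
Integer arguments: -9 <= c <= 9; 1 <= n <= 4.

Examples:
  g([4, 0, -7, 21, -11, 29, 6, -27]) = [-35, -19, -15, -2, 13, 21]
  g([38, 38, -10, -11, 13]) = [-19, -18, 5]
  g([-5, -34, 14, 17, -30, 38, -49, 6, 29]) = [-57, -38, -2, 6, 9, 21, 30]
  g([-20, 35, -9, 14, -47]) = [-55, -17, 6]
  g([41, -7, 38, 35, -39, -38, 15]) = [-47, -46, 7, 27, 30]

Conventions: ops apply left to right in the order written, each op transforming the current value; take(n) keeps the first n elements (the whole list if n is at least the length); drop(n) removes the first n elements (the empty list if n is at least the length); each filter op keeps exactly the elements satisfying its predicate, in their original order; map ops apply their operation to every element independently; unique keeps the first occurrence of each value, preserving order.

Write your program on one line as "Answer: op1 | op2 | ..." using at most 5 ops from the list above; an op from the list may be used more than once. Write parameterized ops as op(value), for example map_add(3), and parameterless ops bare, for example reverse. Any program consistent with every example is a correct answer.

map_add(-8) | drop(2) | sort_desc | reverse

Check, running the answer program on each example:
  [4, 0, -7, 21, -11, 29, 6, -27] -> [-4, -8, -15, 13, -19, 21, -2, -35] -> [-15, 13, -19, 21, -2, -35] -> [21, 13, -2, -15, -19, -35] -> [-35, -19, -15, -2, 13, 21]
  [38, 38, -10, -11, 13] -> [30, 30, -18, -19, 5] -> [-18, -19, 5] -> [5, -18, -19] -> [-19, -18, 5]
  [-5, -34, 14, 17, -30, 38, -49, 6, 29] -> [-13, -42, 6, 9, -38, 30, -57, -2, 21] -> [6, 9, -38, 30, -57, -2, 21] -> [30, 21, 9, 6, -2, -38, -57] -> [-57, -38, -2, 6, 9, 21, 30]
  [-20, 35, -9, 14, -47] -> [-28, 27, -17, 6, -55] -> [-17, 6, -55] -> [6, -17, -55] -> [-55, -17, 6]
  [41, -7, 38, 35, -39, -38, 15] -> [33, -15, 30, 27, -47, -46, 7] -> [30, 27, -47, -46, 7] -> [30, 27, 7, -46, -47] -> [-47, -46, 7, 27, 30]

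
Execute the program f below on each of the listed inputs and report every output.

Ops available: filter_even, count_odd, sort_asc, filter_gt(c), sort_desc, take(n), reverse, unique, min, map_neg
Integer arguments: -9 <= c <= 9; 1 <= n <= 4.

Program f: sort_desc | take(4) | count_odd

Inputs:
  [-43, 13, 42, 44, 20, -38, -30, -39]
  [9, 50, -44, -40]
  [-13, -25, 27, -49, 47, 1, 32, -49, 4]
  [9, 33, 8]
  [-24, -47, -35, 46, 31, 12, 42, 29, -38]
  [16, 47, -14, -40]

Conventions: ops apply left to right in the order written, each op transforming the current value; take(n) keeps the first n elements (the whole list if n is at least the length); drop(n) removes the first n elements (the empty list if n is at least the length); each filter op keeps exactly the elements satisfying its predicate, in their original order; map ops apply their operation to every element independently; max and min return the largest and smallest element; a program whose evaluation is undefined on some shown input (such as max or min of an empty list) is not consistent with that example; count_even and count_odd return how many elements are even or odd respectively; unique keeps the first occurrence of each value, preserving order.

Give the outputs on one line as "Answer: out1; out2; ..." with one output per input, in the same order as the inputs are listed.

1; 1; 2; 2; 2; 1

Execution, op by op:
  [-43, 13, 42, 44, 20, -38, -30, -39] -> [44, 42, 20, 13, -30, -38, -39, -43] -> [44, 42, 20, 13] -> 1
  [9, 50, -44, -40] -> [50, 9, -40, -44] -> [50, 9, -40, -44] -> 1
  [-13, -25, 27, -49, 47, 1, 32, -49, 4] -> [47, 32, 27, 4, 1, -13, -25, -49, -49] -> [47, 32, 27, 4] -> 2
  [9, 33, 8] -> [33, 9, 8] -> [33, 9, 8] -> 2
  [-24, -47, -35, 46, 31, 12, 42, 29, -38] -> [46, 42, 31, 29, 12, -24, -35, -38, -47] -> [46, 42, 31, 29] -> 2
  [16, 47, -14, -40] -> [47, 16, -14, -40] -> [47, 16, -14, -40] -> 1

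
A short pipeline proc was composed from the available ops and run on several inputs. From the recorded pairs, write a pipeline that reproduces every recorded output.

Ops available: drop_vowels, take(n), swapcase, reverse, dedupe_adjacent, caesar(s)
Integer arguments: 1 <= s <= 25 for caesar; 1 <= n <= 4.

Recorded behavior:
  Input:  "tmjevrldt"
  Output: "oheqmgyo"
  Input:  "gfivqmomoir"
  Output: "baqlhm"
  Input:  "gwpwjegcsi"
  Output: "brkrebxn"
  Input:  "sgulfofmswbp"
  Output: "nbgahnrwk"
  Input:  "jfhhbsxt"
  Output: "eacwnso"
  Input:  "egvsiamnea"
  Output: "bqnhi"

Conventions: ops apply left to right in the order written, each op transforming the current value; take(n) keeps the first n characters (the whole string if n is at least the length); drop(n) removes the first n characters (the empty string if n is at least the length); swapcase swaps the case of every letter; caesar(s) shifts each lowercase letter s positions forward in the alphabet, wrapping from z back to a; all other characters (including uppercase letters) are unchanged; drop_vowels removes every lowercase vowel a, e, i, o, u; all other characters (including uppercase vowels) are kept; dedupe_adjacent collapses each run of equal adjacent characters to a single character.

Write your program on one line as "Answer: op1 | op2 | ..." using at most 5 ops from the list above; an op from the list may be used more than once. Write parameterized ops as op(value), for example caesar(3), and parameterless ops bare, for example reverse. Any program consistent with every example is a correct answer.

dedupe_adjacent | drop_vowels | dedupe_adjacent | caesar(21)

Check, running the answer program on each example:
  "tmjevrldt" -> "tmjevrldt" -> "tmjvrldt" -> "tmjvrldt" -> "oheqmgyo"
  "gfivqmomoir" -> "gfivqmomoir" -> "gfvqmmr" -> "gfvqmr" -> "baqlhm"
  "gwpwjegcsi" -> "gwpwjegcsi" -> "gwpwjgcs" -> "gwpwjgcs" -> "brkrebxn"
  "sgulfofmswbp" -> "sgulfofmswbp" -> "sglffmswbp" -> "sglfmswbp" -> "nbgahnrwk"
  "jfhhbsxt" -> "jfhbsxt" -> "jfhbsxt" -> "jfhbsxt" -> "eacwnso"
  "egvsiamnea" -> "egvsiamnea" -> "gvsmn" -> "gvsmn" -> "bqnhi"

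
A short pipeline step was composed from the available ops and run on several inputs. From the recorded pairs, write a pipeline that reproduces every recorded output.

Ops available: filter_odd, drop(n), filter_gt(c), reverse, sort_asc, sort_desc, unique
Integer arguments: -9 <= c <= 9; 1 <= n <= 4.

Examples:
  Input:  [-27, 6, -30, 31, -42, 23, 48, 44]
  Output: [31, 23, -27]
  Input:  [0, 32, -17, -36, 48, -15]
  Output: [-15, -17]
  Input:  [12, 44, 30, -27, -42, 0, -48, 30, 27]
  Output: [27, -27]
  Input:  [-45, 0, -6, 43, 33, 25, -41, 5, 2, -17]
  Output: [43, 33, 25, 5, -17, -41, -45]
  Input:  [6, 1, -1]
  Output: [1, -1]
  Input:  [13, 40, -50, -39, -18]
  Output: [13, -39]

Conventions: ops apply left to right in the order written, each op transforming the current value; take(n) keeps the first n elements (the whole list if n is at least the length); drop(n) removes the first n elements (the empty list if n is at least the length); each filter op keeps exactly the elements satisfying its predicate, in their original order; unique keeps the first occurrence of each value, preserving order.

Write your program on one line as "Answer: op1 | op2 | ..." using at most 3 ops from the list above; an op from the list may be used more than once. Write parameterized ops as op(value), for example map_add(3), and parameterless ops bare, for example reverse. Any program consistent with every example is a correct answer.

sort_asc | sort_desc | filter_odd

Check, running the answer program on each example:
  [-27, 6, -30, 31, -42, 23, 48, 44] -> [-42, -30, -27, 6, 23, 31, 44, 48] -> [48, 44, 31, 23, 6, -27, -30, -42] -> [31, 23, -27]
  [0, 32, -17, -36, 48, -15] -> [-36, -17, -15, 0, 32, 48] -> [48, 32, 0, -15, -17, -36] -> [-15, -17]
  [12, 44, 30, -27, -42, 0, -48, 30, 27] -> [-48, -42, -27, 0, 12, 27, 30, 30, 44] -> [44, 30, 30, 27, 12, 0, -27, -42, -48] -> [27, -27]
  [-45, 0, -6, 43, 33, 25, -41, 5, 2, -17] -> [-45, -41, -17, -6, 0, 2, 5, 25, 33, 43] -> [43, 33, 25, 5, 2, 0, -6, -17, -41, -45] -> [43, 33, 25, 5, -17, -41, -45]
  [6, 1, -1] -> [-1, 1, 6] -> [6, 1, -1] -> [1, -1]
  [13, 40, -50, -39, -18] -> [-50, -39, -18, 13, 40] -> [40, 13, -18, -39, -50] -> [13, -39]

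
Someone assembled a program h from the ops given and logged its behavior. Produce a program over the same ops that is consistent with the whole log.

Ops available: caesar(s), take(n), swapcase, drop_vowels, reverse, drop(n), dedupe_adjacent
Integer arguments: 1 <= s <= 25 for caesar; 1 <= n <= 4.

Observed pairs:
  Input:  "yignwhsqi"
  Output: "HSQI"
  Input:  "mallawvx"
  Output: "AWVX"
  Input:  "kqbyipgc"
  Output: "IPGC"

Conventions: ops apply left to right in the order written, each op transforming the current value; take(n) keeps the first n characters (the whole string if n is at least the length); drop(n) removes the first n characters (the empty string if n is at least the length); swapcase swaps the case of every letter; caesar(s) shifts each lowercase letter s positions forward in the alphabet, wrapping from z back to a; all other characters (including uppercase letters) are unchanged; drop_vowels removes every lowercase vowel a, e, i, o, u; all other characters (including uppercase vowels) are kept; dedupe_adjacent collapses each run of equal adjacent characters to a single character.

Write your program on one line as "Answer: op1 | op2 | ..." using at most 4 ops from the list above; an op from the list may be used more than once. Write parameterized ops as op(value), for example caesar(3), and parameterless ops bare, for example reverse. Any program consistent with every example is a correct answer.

reverse | take(4) | reverse | swapcase

Check, running the answer program on each example:
  "yignwhsqi" -> "iqshwngiy" -> "iqsh" -> "hsqi" -> "HSQI"
  "mallawvx" -> "xvwallam" -> "xvwa" -> "awvx" -> "AWVX"
  "kqbyipgc" -> "cgpiybqk" -> "cgpi" -> "ipgc" -> "IPGC"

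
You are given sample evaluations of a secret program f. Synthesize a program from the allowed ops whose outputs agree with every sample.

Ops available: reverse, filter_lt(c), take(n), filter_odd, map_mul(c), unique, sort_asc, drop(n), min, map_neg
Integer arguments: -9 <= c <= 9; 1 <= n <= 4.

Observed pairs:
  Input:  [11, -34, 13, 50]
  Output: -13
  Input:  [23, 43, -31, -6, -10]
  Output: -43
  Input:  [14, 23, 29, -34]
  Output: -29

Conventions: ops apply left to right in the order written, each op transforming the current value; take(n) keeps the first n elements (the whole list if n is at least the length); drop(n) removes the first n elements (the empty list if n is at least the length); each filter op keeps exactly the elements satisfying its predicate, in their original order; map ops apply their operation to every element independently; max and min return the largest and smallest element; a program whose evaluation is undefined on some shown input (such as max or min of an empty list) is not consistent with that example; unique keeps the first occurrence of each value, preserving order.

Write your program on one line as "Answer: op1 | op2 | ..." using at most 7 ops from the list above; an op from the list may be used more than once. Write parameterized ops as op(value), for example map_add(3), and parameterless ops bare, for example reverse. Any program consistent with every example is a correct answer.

map_neg | take(4) | sort_asc | filter_odd | filter_lt(4) | min

Check, running the answer program on each example:
  [11, -34, 13, 50] -> [-11, 34, -13, -50] -> [-11, 34, -13, -50] -> [-50, -13, -11, 34] -> [-13, -11] -> [-13, -11] -> -13
  [23, 43, -31, -6, -10] -> [-23, -43, 31, 6, 10] -> [-23, -43, 31, 6] -> [-43, -23, 6, 31] -> [-43, -23, 31] -> [-43, -23] -> -43
  [14, 23, 29, -34] -> [-14, -23, -29, 34] -> [-14, -23, -29, 34] -> [-29, -23, -14, 34] -> [-29, -23] -> [-29, -23] -> -29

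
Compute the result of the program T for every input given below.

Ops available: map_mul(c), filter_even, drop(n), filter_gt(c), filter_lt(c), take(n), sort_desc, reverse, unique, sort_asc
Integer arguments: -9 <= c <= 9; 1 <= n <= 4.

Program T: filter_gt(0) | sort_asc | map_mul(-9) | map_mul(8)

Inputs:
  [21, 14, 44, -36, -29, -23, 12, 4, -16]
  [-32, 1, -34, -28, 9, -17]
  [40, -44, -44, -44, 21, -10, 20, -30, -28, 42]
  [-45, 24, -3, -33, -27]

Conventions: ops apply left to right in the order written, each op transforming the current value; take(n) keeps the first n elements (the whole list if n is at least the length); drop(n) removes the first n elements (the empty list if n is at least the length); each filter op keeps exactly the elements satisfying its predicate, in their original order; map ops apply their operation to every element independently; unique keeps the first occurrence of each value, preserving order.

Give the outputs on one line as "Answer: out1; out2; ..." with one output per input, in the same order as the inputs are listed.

[-288, -864, -1008, -1512, -3168]; [-72, -648]; [-1440, -1512, -2880, -3024]; [-1728]

Execution, op by op:
  [21, 14, 44, -36, -29, -23, 12, 4, -16] -> [21, 14, 44, 12, 4] -> [4, 12, 14, 21, 44] -> [-36, -108, -126, -189, -396] -> [-288, -864, -1008, -1512, -3168]
  [-32, 1, -34, -28, 9, -17] -> [1, 9] -> [1, 9] -> [-9, -81] -> [-72, -648]
  [40, -44, -44, -44, 21, -10, 20, -30, -28, 42] -> [40, 21, 20, 42] -> [20, 21, 40, 42] -> [-180, -189, -360, -378] -> [-1440, -1512, -2880, -3024]
  [-45, 24, -3, -33, -27] -> [24] -> [24] -> [-216] -> [-1728]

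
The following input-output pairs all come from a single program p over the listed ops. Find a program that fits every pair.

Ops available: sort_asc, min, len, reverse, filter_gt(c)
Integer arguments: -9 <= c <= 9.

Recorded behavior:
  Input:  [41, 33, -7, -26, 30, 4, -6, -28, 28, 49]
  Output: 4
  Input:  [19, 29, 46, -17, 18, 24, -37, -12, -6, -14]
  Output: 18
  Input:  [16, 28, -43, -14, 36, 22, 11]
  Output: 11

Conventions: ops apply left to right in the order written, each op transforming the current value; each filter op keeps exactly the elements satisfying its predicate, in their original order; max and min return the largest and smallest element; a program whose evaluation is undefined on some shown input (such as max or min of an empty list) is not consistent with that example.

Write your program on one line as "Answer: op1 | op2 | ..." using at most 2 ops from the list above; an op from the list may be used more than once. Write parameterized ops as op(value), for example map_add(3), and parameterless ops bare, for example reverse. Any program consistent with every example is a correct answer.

filter_gt(-3) | min

Check, running the answer program on each example:
  [41, 33, -7, -26, 30, 4, -6, -28, 28, 49] -> [41, 33, 30, 4, 28, 49] -> 4
  [19, 29, 46, -17, 18, 24, -37, -12, -6, -14] -> [19, 29, 46, 18, 24] -> 18
  [16, 28, -43, -14, 36, 22, 11] -> [16, 28, 36, 22, 11] -> 11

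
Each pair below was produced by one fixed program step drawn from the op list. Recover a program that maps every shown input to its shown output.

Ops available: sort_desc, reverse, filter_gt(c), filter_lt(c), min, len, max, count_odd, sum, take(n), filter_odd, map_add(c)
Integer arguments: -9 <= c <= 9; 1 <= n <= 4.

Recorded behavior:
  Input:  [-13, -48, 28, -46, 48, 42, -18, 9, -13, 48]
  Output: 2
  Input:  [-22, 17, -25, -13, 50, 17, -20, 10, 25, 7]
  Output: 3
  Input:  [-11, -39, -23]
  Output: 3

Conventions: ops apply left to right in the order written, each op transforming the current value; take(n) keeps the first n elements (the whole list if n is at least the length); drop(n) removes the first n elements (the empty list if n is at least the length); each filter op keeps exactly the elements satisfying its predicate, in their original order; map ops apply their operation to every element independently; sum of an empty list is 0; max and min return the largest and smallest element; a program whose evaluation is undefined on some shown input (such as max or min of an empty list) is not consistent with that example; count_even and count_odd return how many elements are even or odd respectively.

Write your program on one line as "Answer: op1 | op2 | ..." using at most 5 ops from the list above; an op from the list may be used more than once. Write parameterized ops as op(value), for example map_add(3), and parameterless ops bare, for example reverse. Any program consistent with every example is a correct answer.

reverse | sort_desc | filter_lt(8) | filter_odd | count_odd

Check, running the answer program on each example:
  [-13, -48, 28, -46, 48, 42, -18, 9, -13, 48] -> [48, -13, 9, -18, 42, 48, -46, 28, -48, -13] -> [48, 48, 42, 28, 9, -13, -13, -18, -46, -48] -> [-13, -13, -18, -46, -48] -> [-13, -13] -> 2
  [-22, 17, -25, -13, 50, 17, -20, 10, 25, 7] -> [7, 25, 10, -20, 17, 50, -13, -25, 17, -22] -> [50, 25, 17, 17, 10, 7, -13, -20, -22, -25] -> [7, -13, -20, -22, -25] -> [7, -13, -25] -> 3
  [-11, -39, -23] -> [-23, -39, -11] -> [-11, -23, -39] -> [-11, -23, -39] -> [-11, -23, -39] -> 3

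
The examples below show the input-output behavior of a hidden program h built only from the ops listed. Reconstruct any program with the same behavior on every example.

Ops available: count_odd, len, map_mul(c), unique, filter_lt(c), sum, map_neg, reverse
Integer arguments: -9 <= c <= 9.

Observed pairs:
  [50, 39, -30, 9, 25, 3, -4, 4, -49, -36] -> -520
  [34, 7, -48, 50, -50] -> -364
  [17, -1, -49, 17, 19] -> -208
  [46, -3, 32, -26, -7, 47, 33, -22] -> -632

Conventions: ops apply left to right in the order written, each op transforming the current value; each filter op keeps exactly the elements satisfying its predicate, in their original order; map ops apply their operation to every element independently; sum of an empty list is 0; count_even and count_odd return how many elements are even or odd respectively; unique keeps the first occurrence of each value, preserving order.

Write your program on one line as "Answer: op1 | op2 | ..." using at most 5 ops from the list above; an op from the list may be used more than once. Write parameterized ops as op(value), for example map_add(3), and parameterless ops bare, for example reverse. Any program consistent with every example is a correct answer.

reverse | map_mul(-4) | filter_lt(9) | sum

Check, running the answer program on each example:
  [50, 39, -30, 9, 25, 3, -4, 4, -49, -36] -> [-36, -49, 4, -4, 3, 25, 9, -30, 39, 50] -> [144, 196, -16, 16, -12, -100, -36, 120, -156, -200] -> [-16, -12, -100, -36, -156, -200] -> -520
  [34, 7, -48, 50, -50] -> [-50, 50, -48, 7, 34] -> [200, -200, 192, -28, -136] -> [-200, -28, -136] -> -364
  [17, -1, -49, 17, 19] -> [19, 17, -49, -1, 17] -> [-76, -68, 196, 4, -68] -> [-76, -68, 4, -68] -> -208
  [46, -3, 32, -26, -7, 47, 33, -22] -> [-22, 33, 47, -7, -26, 32, -3, 46] -> [88, -132, -188, 28, 104, -128, 12, -184] -> [-132, -188, -128, -184] -> -632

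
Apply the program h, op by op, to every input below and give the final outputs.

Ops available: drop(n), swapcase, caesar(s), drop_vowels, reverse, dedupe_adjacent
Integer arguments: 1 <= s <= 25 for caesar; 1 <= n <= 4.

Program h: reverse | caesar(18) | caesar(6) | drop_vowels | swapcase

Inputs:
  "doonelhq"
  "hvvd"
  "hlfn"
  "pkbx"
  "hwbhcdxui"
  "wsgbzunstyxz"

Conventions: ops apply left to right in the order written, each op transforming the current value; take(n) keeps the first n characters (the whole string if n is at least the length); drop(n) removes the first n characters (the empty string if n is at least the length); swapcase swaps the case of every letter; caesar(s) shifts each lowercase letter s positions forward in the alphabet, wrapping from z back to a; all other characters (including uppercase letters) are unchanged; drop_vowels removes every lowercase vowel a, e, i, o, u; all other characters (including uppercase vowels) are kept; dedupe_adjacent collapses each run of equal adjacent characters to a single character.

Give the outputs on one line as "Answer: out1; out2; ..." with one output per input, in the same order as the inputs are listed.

Execution, op by op:
  "doonelhq" -> "qhlenood" -> "izdwfggv" -> "ofjclmmb" -> "fjclmmb" -> "FJCLMMB"
  "hvvd" -> "dvvh" -> "vnnz" -> "bttf" -> "bttf" -> "BTTF"
  "hlfn" -> "nflh" -> "fxdz" -> "ldjf" -> "ldjf" -> "LDJF"
  "pkbx" -> "xbkp" -> "ptch" -> "vzin" -> "vzn" -> "VZN"
  "hwbhcdxui" -> "iuxdchbwh" -> "ampvuztoz" -> "gsvbafzuf" -> "gsvbfzf" -> "GSVBFZF"
  "wsgbzunstyxz" -> "zxytsnuzbgsw" -> "rpqlkfmrtyko" -> "xvwrqlsxzequ" -> "xvwrqlsxzq" -> "XVWRQLSXZQ"

"FJCLMMB"; "BTTF"; "LDJF"; "VZN"; "GSVBFZF"; "XVWRQLSXZQ"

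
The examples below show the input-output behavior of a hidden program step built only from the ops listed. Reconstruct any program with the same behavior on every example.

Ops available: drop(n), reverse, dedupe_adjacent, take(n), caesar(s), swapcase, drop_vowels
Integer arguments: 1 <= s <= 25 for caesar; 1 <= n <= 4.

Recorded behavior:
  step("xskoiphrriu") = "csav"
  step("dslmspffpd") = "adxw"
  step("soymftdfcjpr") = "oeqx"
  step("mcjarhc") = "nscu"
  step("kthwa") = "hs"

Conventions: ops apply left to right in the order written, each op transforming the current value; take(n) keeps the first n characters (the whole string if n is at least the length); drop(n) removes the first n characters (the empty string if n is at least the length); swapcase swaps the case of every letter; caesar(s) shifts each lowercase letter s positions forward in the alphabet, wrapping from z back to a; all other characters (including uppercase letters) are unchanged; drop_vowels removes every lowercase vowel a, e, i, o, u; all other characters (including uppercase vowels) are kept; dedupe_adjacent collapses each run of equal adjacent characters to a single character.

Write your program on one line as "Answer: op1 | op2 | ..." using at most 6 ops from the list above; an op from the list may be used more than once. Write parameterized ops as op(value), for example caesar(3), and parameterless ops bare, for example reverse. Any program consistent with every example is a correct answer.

drop_vowels | caesar(11) | drop(2) | take(4) | reverse

Check, running the answer program on each example:
  "xskoiphrriu" -> "xskphrr" -> "idvascc" -> "vascc" -> "vasc" -> "csav"
  "dslmspffpd" -> "dslmspffpd" -> "odwxdaqqao" -> "wxdaqqao" -> "wxda" -> "adxw"
  "soymftdfcjpr" -> "symftdfcjpr" -> "djxqeoqnuac" -> "xqeoqnuac" -> "xqeo" -> "oeqx"
  "mcjarhc" -> "mcjrhc" -> "xnucsn" -> "ucsn" -> "ucsn" -> "nscu"
  "kthwa" -> "kthw" -> "vesh" -> "sh" -> "sh" -> "hs"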